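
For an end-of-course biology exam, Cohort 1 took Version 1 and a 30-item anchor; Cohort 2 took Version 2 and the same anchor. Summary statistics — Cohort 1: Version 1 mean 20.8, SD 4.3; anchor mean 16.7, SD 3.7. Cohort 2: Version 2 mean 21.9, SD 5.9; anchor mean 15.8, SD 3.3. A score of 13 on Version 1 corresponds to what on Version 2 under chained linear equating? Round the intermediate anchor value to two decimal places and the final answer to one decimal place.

11.5

Version 1 → anchor (Cohort 1): v = (3.7/4.3)(13 − 20.8) + 16.7 = 9.99
anchor → Version 2 (Cohort 2): y = (5.9/3.3)(9.99 − 15.8) + 21.9 = 11.5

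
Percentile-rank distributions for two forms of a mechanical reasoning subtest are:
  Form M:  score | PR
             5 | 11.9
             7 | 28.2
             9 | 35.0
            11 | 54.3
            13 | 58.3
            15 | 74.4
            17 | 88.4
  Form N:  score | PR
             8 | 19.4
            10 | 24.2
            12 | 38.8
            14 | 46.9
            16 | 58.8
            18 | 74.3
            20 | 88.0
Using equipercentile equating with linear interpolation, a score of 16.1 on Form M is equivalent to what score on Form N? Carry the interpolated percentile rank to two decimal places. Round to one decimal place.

PR of 16.1 on Form M: 74.4 + (16.1 − 15)/(17 − 15) × (88.4 − 74.4) = 82.10
On Form N, PR 82.10 falls between score 18 (PR 74.3) and 20 (PR 88.0).
Interpolate: 18 + (82.10 − 74.3)/(88.0 − 74.3) × (20 − 18) = 19.1

19.1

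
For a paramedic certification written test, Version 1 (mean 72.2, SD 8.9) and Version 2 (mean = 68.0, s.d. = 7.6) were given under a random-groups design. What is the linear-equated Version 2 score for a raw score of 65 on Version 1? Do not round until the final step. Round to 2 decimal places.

Linear equating: y = (SD_Y/SD_X)(x − M_X) + M_Y
y = (7.6/8.9)(65 − 72.2) + 68.0
y = 0.853933 × -7.2 + 68.0 = -6.1483 + 68.0 = 61.85

61.85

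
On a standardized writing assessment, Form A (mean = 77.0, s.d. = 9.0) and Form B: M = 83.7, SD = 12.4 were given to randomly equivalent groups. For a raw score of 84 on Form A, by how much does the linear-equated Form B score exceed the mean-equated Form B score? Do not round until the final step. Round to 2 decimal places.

Mean-equated: 84 + (83.7 − 77.0) = 90.70
Linear-equated: (12.4/9.0)(84 − 77.0) + 83.7 = 93.344
Difference = 93.344 − 90.70 = 2.64

2.64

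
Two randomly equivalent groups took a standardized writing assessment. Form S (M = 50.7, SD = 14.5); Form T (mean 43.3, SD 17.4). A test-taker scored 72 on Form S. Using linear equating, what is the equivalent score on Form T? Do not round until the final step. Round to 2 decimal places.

Linear equating: y = (SD_Y/SD_X)(x − M_X) + M_Y
y = (17.4/14.5)(72 − 50.7) + 43.3
y = 1.200000 × 21.3 + 43.3 = 25.5600 + 43.3 = 68.86

68.86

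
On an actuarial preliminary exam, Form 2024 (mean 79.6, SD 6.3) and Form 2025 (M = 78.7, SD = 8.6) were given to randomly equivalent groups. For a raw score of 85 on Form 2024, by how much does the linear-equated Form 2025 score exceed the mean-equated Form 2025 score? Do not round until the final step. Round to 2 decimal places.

Mean-equated: 85 + (78.7 − 79.6) = 84.10
Linear-equated: (8.6/6.3)(85 − 79.6) + 78.7 = 86.071
Difference = 86.071 − 84.10 = 1.97

1.97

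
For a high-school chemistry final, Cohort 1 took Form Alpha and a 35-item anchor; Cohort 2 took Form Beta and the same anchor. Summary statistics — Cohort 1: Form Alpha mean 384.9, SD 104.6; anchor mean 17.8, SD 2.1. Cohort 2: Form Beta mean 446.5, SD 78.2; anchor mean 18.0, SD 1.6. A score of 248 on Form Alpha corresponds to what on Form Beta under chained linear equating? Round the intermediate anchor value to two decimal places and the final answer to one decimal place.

302.3

Form Alpha → anchor (Cohort 1): v = (2.1/104.6)(248 − 384.9) + 17.8 = 15.05
anchor → Form Beta (Cohort 2): y = (78.2/1.6)(15.05 − 18.0) + 446.5 = 302.3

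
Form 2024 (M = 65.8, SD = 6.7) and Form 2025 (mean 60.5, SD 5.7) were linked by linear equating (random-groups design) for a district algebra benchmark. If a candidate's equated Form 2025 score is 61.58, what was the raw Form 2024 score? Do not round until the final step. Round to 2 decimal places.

67.07

Invert y = (SD_Y/SD_X)(x − M_X) + M_Y:
x = (SD_X/SD_Y)(y − M_Y) + M_X = (6.7/5.7)(61.58 − 60.5) + 65.8
x = 1.175439 × 1.080 + 65.8 = 67.07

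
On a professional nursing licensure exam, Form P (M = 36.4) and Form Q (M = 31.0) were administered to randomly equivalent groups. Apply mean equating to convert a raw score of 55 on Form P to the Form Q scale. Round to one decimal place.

Mean equating: y = x + (M_Y − M_X) = 55 + (31.0 − 36.4) = 49.6

49.6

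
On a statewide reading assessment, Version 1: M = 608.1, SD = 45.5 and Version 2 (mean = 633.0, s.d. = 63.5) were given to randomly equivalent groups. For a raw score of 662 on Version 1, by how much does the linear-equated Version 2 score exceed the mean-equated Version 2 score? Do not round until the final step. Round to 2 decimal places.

Mean-equated: 662 + (633.0 − 608.1) = 686.90
Linear-equated: (63.5/45.5)(662 − 608.1) + 633.0 = 708.223
Difference = 708.223 − 686.90 = 21.32

21.32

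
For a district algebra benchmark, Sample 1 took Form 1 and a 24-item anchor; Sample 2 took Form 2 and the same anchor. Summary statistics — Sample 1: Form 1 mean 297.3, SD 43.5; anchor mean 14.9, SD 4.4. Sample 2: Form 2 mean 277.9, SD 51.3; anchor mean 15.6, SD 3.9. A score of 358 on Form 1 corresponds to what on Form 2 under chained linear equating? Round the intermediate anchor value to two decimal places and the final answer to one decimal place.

Form 1 → anchor (Sample 1): v = (4.4/43.5)(358 − 297.3) + 14.9 = 21.04
anchor → Form 2 (Sample 2): y = (51.3/3.9)(21.04 − 15.6) + 277.9 = 349.5

349.5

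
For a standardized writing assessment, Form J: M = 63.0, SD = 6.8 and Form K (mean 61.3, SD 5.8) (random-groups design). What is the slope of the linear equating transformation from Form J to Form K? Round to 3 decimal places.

A = SD_Y / SD_X = 5.8 / 6.8 = 0.853

0.853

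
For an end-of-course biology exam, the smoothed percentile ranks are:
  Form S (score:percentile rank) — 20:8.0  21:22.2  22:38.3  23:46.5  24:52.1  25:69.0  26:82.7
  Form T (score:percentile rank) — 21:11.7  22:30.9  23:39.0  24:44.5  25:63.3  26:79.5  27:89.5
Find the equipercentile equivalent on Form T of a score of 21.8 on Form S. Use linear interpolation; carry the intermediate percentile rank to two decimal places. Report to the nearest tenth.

PR of 21.8 on Form S: 22.2 + (21.8 − 21)/(22 − 21) × (38.3 − 22.2) = 35.08
On Form T, PR 35.08 falls between score 22 (PR 30.9) and 23 (PR 39.0).
Interpolate: 22 + (35.08 − 30.9)/(39.0 − 30.9) × (23 − 22) = 22.5

22.5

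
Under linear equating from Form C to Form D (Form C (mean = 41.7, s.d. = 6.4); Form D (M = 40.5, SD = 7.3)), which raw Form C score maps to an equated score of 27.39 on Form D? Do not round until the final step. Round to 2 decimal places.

30.21

Invert y = (SD_Y/SD_X)(x − M_X) + M_Y:
x = (SD_X/SD_Y)(y − M_Y) + M_X = (6.4/7.3)(27.39 − 40.5) + 41.7
x = 0.876712 × -13.110 + 41.7 = 30.21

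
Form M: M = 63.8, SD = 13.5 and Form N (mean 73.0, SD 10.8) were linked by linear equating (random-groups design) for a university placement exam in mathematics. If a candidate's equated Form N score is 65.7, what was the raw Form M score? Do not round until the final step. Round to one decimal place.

Invert y = (SD_Y/SD_X)(x − M_X) + M_Y:
x = (SD_X/SD_Y)(y − M_Y) + M_X = (13.5/10.8)(65.7 − 73.0) + 63.8
x = 1.250000 × -7.300 + 63.8 = 54.7

54.7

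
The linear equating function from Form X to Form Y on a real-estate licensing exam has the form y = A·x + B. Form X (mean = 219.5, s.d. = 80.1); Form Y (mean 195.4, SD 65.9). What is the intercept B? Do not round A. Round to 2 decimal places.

14.81

A = SD_Y / SD_X = 65.9 / 80.1 = 0.822722
B = M_Y − A·M_X = 195.4 − 0.822722 × 219.5 = 14.81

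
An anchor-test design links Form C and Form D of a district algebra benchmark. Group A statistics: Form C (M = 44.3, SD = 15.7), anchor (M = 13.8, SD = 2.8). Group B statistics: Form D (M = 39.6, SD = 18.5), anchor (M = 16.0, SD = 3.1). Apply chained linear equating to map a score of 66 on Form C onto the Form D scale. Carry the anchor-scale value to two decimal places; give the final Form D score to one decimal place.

49.6

Form C → anchor (Group A): v = (2.8/15.7)(66 − 44.3) + 13.8 = 17.67
anchor → Form D (Group B): y = (18.5/3.1)(17.67 − 16.0) + 39.6 = 49.6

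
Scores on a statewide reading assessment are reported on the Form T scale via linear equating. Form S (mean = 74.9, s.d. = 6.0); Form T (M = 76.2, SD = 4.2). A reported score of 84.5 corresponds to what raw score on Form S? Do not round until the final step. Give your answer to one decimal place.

86.8

Invert y = (SD_Y/SD_X)(x − M_X) + M_Y:
x = (SD_X/SD_Y)(y − M_Y) + M_X = (6.0/4.2)(84.5 − 76.2) + 74.9
x = 1.428571 × 8.300 + 74.9 = 86.8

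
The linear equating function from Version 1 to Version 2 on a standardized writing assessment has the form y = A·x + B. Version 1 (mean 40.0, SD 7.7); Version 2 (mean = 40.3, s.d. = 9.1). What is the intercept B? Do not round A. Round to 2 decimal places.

-6.97

A = SD_Y / SD_X = 9.1 / 7.7 = 1.181818
B = M_Y − A·M_X = 40.3 − 1.181818 × 40.0 = -6.97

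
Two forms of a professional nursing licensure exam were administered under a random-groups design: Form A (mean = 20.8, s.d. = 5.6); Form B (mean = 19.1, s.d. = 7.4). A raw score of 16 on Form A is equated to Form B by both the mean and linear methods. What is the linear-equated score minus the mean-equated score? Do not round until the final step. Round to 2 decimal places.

-1.54

Mean-equated: 16 + (19.1 − 20.8) = 14.30
Linear-equated: (7.4/5.6)(16 − 20.8) + 19.1 = 12.757
Difference = 12.757 − 14.30 = -1.54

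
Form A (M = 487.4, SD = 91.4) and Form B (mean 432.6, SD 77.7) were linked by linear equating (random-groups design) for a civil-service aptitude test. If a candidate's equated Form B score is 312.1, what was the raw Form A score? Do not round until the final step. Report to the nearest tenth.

Invert y = (SD_Y/SD_X)(x − M_X) + M_Y:
x = (SD_X/SD_Y)(y − M_Y) + M_X = (91.4/77.7)(312.1 − 432.6) + 487.4
x = 1.176319 × -120.500 + 487.4 = 345.7

345.7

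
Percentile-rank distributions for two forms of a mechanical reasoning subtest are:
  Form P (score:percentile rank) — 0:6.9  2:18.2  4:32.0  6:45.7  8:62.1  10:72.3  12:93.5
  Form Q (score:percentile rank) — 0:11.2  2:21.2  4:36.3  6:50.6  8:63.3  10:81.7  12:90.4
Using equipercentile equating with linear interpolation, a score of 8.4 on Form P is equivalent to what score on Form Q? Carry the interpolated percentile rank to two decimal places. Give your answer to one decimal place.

8.1

PR of 8.4 on Form P: 62.1 + (8.4 − 8)/(10 − 8) × (72.3 − 62.1) = 64.14
On Form Q, PR 64.14 falls between score 8 (PR 63.3) and 10 (PR 81.7).
Interpolate: 8 + (64.14 − 63.3)/(81.7 − 63.3) × (10 − 8) = 8.1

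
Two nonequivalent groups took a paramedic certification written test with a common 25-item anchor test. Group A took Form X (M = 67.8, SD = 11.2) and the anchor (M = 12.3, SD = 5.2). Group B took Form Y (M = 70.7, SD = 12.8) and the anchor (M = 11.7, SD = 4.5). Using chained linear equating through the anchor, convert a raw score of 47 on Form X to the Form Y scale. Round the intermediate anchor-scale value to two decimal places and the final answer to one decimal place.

Form X → anchor (Group A): v = (5.2/11.2)(47 − 67.8) + 12.3 = 2.64
anchor → Form Y (Group B): y = (12.8/4.5)(2.64 − 11.7) + 70.7 = 44.9

44.9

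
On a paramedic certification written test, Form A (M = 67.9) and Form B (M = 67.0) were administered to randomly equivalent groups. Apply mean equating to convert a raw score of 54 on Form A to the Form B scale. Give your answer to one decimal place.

Mean equating: y = x + (M_Y − M_X) = 54 + (67.0 − 67.9) = 53.1

53.1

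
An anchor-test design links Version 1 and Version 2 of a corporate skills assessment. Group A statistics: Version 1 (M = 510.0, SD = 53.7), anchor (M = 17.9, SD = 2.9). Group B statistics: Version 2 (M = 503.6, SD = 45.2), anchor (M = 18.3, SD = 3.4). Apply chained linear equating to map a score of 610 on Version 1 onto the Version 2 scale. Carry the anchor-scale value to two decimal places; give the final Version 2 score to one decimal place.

570.1

Version 1 → anchor (Group A): v = (2.9/53.7)(610 − 510.0) + 17.9 = 23.30
anchor → Version 2 (Group B): y = (45.2/3.4)(23.30 − 18.3) + 503.6 = 570.1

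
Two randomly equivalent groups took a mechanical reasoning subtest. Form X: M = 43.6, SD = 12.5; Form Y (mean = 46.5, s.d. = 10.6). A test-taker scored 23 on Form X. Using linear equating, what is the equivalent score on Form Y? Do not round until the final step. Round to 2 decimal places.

Linear equating: y = (SD_Y/SD_X)(x − M_X) + M_Y
y = (10.6/12.5)(23 − 43.6) + 46.5
y = 0.848000 × -20.6 + 46.5 = -17.4688 + 46.5 = 29.03

29.03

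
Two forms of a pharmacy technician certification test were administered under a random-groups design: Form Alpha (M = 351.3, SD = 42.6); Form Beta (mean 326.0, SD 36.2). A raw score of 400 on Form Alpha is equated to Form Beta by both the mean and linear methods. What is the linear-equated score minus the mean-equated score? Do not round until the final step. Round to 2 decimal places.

-7.32

Mean-equated: 400 + (326.0 − 351.3) = 374.70
Linear-equated: (36.2/42.6)(400 − 351.3) + 326.0 = 367.384
Difference = 367.384 − 374.70 = -7.32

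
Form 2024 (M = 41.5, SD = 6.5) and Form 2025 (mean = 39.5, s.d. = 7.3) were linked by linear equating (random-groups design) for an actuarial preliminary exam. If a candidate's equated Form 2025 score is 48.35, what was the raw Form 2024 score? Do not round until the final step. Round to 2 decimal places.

49.38

Invert y = (SD_Y/SD_X)(x − M_X) + M_Y:
x = (SD_X/SD_Y)(y − M_Y) + M_X = (6.5/7.3)(48.35 − 39.5) + 41.5
x = 0.890411 × 8.850 + 41.5 = 49.38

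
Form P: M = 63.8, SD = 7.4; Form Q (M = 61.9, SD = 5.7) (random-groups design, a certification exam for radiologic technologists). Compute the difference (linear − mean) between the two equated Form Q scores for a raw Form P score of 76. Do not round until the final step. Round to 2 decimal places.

-2.80

Mean-equated: 76 + (61.9 − 63.8) = 74.10
Linear-equated: (5.7/7.4)(76 − 63.8) + 61.9 = 71.297
Difference = 71.297 − 74.10 = -2.80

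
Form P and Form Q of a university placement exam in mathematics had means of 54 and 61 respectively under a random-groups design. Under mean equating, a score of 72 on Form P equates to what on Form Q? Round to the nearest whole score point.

Mean equating: y = x + (M_Y − M_X) = 72 + (61 − 54) = 79

79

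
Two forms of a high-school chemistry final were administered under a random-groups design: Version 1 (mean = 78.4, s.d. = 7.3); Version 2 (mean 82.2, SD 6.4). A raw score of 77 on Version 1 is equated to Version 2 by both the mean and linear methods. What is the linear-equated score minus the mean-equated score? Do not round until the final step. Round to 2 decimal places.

0.17

Mean-equated: 77 + (82.2 − 78.4) = 80.80
Linear-equated: (6.4/7.3)(77 − 78.4) + 82.2 = 80.973
Difference = 80.973 − 80.80 = 0.17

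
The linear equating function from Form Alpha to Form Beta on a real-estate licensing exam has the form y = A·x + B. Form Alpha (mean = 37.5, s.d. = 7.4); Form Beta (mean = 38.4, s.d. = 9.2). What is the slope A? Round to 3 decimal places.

1.243

A = SD_Y / SD_X = 9.2 / 7.4 = 1.243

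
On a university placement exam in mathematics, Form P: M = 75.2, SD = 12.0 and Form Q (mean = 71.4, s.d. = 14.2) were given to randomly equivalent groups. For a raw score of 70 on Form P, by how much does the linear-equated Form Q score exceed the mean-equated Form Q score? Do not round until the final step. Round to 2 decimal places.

Mean-equated: 70 + (71.4 − 75.2) = 66.20
Linear-equated: (14.2/12.0)(70 − 75.2) + 71.4 = 65.247
Difference = 65.247 − 66.20 = -0.95

-0.95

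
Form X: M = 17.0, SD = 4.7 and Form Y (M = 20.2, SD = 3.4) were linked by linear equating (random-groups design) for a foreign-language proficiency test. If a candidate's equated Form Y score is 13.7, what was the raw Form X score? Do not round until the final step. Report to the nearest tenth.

8.0

Invert y = (SD_Y/SD_X)(x − M_X) + M_Y:
x = (SD_X/SD_Y)(y − M_Y) + M_X = (4.7/3.4)(13.7 − 20.2) + 17.0
x = 1.382353 × -6.500 + 17.0 = 8.0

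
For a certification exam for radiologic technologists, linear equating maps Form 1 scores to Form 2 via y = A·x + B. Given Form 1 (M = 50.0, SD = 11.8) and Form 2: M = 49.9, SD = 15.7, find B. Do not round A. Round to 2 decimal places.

-16.63

A = SD_Y / SD_X = 15.7 / 11.8 = 1.330508
B = M_Y − A·M_X = 49.9 − 1.330508 × 50.0 = -16.63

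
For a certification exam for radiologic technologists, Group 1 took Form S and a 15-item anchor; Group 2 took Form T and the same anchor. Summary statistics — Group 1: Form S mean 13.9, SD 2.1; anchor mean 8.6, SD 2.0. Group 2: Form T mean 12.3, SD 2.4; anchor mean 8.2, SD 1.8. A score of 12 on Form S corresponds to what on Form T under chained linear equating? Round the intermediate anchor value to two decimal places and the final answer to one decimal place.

Form S → anchor (Group 1): v = (2.0/2.1)(12 − 13.9) + 8.6 = 6.79
anchor → Form T (Group 2): y = (2.4/1.8)(6.79 − 8.2) + 12.3 = 10.4

10.4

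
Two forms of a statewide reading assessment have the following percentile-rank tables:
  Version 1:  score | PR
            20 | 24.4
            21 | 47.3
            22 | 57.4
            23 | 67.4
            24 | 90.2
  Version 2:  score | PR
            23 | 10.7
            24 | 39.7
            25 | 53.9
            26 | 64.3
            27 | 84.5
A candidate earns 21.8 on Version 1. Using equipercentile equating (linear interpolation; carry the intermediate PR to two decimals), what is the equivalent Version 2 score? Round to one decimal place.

PR of 21.8 on Version 1: 47.3 + (21.8 − 21)/(22 − 21) × (57.4 − 47.3) = 55.38
On Version 2, PR 55.38 falls between score 25 (PR 53.9) and 26 (PR 64.3).
Interpolate: 25 + (55.38 − 53.9)/(64.3 − 53.9) × (26 − 25) = 25.1

25.1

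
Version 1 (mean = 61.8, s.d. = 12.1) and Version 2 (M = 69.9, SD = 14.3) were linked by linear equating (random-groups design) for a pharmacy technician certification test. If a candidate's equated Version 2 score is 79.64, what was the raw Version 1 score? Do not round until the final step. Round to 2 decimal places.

Invert y = (SD_Y/SD_X)(x − M_X) + M_Y:
x = (SD_X/SD_Y)(y − M_Y) + M_X = (12.1/14.3)(79.64 − 69.9) + 61.8
x = 0.846154 × 9.740 + 61.8 = 70.04

70.04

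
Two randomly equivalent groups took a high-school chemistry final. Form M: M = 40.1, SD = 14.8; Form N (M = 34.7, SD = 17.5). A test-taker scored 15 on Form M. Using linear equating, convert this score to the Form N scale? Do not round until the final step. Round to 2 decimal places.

Linear equating: y = (SD_Y/SD_X)(x − M_X) + M_Y
y = (17.5/14.8)(15 − 40.1) + 34.7
y = 1.182432 × -25.1 + 34.7 = -29.6791 + 34.7 = 5.02

5.02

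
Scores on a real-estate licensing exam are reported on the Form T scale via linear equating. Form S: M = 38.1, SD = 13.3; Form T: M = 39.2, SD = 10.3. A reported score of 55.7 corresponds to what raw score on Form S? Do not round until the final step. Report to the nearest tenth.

Invert y = (SD_Y/SD_X)(x − M_X) + M_Y:
x = (SD_X/SD_Y)(y − M_Y) + M_X = (13.3/10.3)(55.7 − 39.2) + 38.1
x = 1.291262 × 16.500 + 38.1 = 59.4

59.4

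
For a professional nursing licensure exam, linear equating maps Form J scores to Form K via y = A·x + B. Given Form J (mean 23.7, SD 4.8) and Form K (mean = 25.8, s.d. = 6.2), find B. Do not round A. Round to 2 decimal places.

A = SD_Y / SD_X = 6.2 / 4.8 = 1.291667
B = M_Y − A·M_X = 25.8 − 1.291667 × 23.7 = -4.81

-4.81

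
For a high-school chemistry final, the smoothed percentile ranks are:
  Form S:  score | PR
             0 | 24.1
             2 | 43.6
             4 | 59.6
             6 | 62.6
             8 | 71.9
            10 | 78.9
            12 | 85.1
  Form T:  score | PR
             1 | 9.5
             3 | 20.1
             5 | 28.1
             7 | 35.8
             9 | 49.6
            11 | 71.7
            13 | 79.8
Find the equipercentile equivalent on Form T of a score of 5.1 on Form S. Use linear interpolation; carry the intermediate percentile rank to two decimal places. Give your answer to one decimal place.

PR of 5.1 on Form S: 59.6 + (5.1 − 4)/(6 − 4) × (62.6 − 59.6) = 61.25
On Form T, PR 61.25 falls between score 9 (PR 49.6) and 11 (PR 71.7).
Interpolate: 9 + (61.25 − 49.6)/(71.7 − 49.6) × (11 − 9) = 10.1

10.1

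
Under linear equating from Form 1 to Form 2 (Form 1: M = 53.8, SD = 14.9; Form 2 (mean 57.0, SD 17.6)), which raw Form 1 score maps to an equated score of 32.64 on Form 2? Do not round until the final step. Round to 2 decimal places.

33.18

Invert y = (SD_Y/SD_X)(x − M_X) + M_Y:
x = (SD_X/SD_Y)(y − M_Y) + M_X = (14.9/17.6)(32.64 − 57.0) + 53.8
x = 0.846591 × -24.360 + 53.8 = 33.18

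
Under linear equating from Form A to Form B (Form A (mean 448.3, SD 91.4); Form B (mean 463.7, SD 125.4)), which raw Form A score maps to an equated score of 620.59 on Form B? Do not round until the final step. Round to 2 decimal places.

562.65

Invert y = (SD_Y/SD_X)(x − M_X) + M_Y:
x = (SD_X/SD_Y)(y − M_Y) + M_X = (91.4/125.4)(620.59 − 463.7) + 448.3
x = 0.728868 × 156.890 + 448.3 = 562.65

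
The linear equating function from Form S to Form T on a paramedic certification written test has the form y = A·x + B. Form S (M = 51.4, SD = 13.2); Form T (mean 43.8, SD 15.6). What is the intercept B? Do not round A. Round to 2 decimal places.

A = SD_Y / SD_X = 15.6 / 13.2 = 1.181818
B = M_Y − A·M_X = 43.8 − 1.181818 × 51.4 = -16.95

-16.95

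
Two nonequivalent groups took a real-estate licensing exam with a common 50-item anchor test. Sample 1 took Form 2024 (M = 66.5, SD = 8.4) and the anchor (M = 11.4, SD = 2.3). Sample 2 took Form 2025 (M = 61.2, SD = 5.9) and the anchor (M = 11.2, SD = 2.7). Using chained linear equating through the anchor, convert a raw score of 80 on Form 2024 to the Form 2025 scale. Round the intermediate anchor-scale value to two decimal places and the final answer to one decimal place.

69.7

Form 2024 → anchor (Sample 1): v = (2.3/8.4)(80 − 66.5) + 11.4 = 15.10
anchor → Form 2025 (Sample 2): y = (5.9/2.7)(15.10 − 11.2) + 61.2 = 69.7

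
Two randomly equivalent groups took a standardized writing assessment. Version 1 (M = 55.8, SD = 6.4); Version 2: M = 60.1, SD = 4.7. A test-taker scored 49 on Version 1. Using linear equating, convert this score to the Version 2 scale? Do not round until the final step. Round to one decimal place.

Linear equating: y = (SD_Y/SD_X)(x − M_X) + M_Y
y = (4.7/6.4)(49 − 55.8) + 60.1
y = 0.734375 × -6.8 + 60.1 = -4.9937 + 60.1 = 55.1

55.1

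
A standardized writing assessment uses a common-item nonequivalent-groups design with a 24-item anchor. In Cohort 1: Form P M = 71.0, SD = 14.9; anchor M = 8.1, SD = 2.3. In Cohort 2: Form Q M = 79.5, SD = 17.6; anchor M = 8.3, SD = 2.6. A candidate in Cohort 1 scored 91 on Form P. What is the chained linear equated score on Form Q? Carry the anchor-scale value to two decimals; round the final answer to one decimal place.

99.1

Form P → anchor (Cohort 1): v = (2.3/14.9)(91 − 71.0) + 8.1 = 11.19
anchor → Form Q (Cohort 2): y = (17.6/2.6)(11.19 − 8.3) + 79.5 = 99.1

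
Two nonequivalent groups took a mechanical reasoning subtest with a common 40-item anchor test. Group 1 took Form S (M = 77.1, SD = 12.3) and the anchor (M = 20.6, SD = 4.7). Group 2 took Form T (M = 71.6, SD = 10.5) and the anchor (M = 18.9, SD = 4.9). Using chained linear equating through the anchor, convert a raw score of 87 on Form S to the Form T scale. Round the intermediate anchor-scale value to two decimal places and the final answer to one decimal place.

Form S → anchor (Group 1): v = (4.7/12.3)(87 − 77.1) + 20.6 = 24.38
anchor → Form T (Group 2): y = (10.5/4.9)(24.38 − 18.9) + 71.6 = 83.3

83.3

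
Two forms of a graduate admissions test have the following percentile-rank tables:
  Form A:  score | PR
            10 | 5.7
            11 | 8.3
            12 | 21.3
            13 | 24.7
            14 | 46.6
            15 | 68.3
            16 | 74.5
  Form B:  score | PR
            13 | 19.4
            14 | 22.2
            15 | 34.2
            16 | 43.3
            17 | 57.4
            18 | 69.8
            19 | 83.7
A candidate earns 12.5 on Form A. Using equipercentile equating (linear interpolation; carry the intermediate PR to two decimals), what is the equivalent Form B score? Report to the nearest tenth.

14.1

PR of 12.5 on Form A: 21.3 + (12.5 − 12)/(13 − 12) × (24.7 − 21.3) = 23.00
On Form B, PR 23.00 falls between score 14 (PR 22.2) and 15 (PR 34.2).
Interpolate: 14 + (23.00 − 22.2)/(34.2 − 22.2) × (15 − 14) = 14.1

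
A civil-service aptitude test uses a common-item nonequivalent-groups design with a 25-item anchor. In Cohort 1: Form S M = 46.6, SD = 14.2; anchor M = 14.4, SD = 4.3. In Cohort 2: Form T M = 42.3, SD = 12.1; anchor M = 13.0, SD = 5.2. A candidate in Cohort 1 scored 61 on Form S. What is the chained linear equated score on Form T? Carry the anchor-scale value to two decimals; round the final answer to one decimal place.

55.7

Form S → anchor (Cohort 1): v = (4.3/14.2)(61 − 46.6) + 14.4 = 18.76
anchor → Form T (Cohort 2): y = (12.1/5.2)(18.76 − 13.0) + 42.3 = 55.7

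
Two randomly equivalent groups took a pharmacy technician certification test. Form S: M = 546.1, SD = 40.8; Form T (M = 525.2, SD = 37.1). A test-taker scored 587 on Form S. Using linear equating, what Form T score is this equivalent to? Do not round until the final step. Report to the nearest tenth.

Linear equating: y = (SD_Y/SD_X)(x − M_X) + M_Y
y = (37.1/40.8)(587 − 546.1) + 525.2
y = 0.909314 × 40.9 + 525.2 = 37.1909 + 525.2 = 562.4

562.4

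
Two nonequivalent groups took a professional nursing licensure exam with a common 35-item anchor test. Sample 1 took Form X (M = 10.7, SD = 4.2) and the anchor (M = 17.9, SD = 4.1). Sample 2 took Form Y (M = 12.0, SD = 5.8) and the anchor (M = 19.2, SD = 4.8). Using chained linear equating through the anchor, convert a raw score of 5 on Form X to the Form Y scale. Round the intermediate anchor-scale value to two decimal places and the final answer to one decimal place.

3.7

Form X → anchor (Sample 1): v = (4.1/4.2)(5 − 10.7) + 17.9 = 12.34
anchor → Form Y (Sample 2): y = (5.8/4.8)(12.34 − 19.2) + 12.0 = 3.7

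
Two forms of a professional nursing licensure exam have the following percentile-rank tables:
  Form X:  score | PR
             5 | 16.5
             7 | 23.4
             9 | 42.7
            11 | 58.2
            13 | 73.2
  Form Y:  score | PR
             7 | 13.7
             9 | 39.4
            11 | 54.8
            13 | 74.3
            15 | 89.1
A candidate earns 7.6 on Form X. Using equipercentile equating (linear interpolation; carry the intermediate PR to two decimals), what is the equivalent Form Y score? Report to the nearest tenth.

8.2

PR of 7.6 on Form X: 23.4 + (7.6 − 7)/(9 − 7) × (42.7 − 23.4) = 29.19
On Form Y, PR 29.19 falls between score 7 (PR 13.7) and 9 (PR 39.4).
Interpolate: 7 + (29.19 − 13.7)/(39.4 − 13.7) × (9 − 7) = 8.2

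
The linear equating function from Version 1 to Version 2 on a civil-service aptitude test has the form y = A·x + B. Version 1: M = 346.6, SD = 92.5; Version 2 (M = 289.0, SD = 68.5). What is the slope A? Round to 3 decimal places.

A = SD_Y / SD_X = 68.5 / 92.5 = 0.741

0.741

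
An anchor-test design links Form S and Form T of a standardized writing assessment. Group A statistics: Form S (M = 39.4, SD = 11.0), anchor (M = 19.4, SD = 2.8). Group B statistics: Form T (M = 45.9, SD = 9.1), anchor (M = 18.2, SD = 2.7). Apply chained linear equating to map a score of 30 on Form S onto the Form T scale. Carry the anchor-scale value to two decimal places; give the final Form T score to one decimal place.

Form S → anchor (Group A): v = (2.8/11.0)(30 − 39.4) + 19.4 = 17.01
anchor → Form T (Group B): y = (9.1/2.7)(17.01 − 18.2) + 45.9 = 41.9

41.9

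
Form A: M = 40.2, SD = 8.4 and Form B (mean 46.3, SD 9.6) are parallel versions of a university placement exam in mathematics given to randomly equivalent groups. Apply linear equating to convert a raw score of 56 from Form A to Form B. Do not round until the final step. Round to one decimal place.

64.4

Linear equating: y = (SD_Y/SD_X)(x − M_X) + M_Y
y = (9.6/8.4)(56 − 40.2) + 46.3
y = 1.142857 × 15.8 + 46.3 = 18.0571 + 46.3 = 64.4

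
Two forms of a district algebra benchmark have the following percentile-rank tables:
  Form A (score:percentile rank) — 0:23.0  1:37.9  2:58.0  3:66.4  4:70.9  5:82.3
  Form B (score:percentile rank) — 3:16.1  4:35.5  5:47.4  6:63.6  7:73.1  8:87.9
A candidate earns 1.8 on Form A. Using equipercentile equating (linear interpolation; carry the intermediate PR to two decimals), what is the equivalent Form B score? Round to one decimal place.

PR of 1.8 on Form A: 37.9 + (1.8 − 1)/(2 − 1) × (58.0 − 37.9) = 53.98
On Form B, PR 53.98 falls between score 5 (PR 47.4) and 6 (PR 63.6).
Interpolate: 5 + (53.98 − 47.4)/(63.6 − 47.4) × (6 − 5) = 5.4

5.4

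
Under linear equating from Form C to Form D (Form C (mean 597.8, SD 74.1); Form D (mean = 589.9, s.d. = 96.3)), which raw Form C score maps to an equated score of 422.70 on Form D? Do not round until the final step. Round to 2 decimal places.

469.14

Invert y = (SD_Y/SD_X)(x − M_X) + M_Y:
x = (SD_X/SD_Y)(y − M_Y) + M_X = (74.1/96.3)(422.70 − 589.9) + 597.8
x = 0.769470 × -167.200 + 597.8 = 469.14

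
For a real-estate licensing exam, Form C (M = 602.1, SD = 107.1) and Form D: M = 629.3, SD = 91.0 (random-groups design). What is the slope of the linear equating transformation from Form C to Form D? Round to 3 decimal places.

A = SD_Y / SD_X = 91.0 / 107.1 = 0.850

0.850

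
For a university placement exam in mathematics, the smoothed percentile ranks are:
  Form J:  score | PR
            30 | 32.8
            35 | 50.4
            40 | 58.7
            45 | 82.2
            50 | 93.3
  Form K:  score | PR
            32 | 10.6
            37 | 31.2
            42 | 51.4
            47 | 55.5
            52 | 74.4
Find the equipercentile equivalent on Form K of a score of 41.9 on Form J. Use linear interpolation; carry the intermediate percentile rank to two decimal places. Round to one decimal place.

50.2

PR of 41.9 on Form J: 58.7 + (41.9 − 40)/(45 − 40) × (82.2 − 58.7) = 67.63
On Form K, PR 67.63 falls between score 47 (PR 55.5) and 52 (PR 74.4).
Interpolate: 47 + (67.63 − 55.5)/(74.4 − 55.5) × (52 − 47) = 50.2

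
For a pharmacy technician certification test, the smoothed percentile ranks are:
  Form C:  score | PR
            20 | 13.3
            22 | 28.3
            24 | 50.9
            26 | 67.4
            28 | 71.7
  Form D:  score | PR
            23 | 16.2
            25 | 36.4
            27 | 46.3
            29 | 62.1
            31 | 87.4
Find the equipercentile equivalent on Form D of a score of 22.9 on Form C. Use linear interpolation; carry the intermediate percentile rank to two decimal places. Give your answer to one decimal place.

25.4

PR of 22.9 on Form C: 28.3 + (22.9 − 22)/(24 − 22) × (50.9 − 28.3) = 38.47
On Form D, PR 38.47 falls between score 25 (PR 36.4) and 27 (PR 46.3).
Interpolate: 25 + (38.47 − 36.4)/(46.3 − 36.4) × (27 − 25) = 25.4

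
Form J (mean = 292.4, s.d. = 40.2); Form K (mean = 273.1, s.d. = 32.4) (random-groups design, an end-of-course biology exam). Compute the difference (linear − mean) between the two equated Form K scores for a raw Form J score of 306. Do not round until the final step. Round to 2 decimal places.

-2.64

Mean-equated: 306 + (273.1 − 292.4) = 286.70
Linear-equated: (32.4/40.2)(306 − 292.4) + 273.1 = 284.061
Difference = 284.061 − 286.70 = -2.64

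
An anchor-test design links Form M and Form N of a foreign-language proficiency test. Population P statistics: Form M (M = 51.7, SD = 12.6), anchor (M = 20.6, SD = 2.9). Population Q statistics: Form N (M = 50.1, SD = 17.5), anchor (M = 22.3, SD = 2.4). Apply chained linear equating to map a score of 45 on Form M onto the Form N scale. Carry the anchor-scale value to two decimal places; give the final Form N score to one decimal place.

Form M → anchor (Population P): v = (2.9/12.6)(45 − 51.7) + 20.6 = 19.06
anchor → Form N (Population Q): y = (17.5/2.4)(19.06 − 22.3) + 50.1 = 26.5

26.5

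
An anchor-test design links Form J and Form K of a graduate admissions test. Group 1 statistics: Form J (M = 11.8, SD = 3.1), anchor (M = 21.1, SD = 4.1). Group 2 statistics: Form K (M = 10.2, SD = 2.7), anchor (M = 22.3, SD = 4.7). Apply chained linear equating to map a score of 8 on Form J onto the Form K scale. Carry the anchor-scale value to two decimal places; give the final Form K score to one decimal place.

Form J → anchor (Group 1): v = (4.1/3.1)(8 − 11.8) + 21.1 = 16.07
anchor → Form K (Group 2): y = (2.7/4.7)(16.07 − 22.3) + 10.2 = 6.6

6.6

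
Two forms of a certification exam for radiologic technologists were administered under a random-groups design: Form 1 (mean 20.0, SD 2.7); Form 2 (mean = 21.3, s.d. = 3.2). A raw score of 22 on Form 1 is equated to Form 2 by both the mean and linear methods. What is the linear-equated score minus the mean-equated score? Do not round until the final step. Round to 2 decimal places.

Mean-equated: 22 + (21.3 − 20.0) = 23.30
Linear-equated: (3.2/2.7)(22 − 20.0) + 21.3 = 23.670
Difference = 23.670 − 23.30 = 0.37

0.37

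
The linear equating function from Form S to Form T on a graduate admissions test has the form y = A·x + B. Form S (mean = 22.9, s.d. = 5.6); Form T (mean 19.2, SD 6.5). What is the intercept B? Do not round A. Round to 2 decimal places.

A = SD_Y / SD_X = 6.5 / 5.6 = 1.160714
B = M_Y − A·M_X = 19.2 − 1.160714 × 22.9 = -7.38

-7.38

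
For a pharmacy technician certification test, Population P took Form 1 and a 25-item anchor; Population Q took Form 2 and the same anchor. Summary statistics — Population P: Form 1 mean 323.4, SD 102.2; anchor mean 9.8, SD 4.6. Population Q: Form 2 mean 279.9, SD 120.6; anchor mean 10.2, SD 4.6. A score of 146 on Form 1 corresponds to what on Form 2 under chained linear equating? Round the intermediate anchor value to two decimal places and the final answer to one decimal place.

Form 1 → anchor (Population P): v = (4.6/102.2)(146 − 323.4) + 9.8 = 1.82
anchor → Form 2 (Population Q): y = (120.6/4.6)(1.82 − 10.2) + 279.9 = 60.2

60.2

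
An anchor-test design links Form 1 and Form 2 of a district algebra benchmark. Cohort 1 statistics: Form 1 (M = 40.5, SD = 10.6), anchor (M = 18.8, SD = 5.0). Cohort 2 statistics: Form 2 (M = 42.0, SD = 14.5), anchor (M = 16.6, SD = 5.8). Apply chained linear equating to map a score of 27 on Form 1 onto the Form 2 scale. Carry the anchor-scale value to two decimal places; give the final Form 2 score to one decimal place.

Form 1 → anchor (Cohort 1): v = (5.0/10.6)(27 − 40.5) + 18.8 = 12.43
anchor → Form 2 (Cohort 2): y = (14.5/5.8)(12.43 − 16.6) + 42.0 = 31.6

31.6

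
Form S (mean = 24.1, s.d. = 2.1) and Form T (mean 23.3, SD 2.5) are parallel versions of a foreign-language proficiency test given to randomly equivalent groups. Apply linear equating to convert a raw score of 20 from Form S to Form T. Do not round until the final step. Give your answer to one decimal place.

18.4

Linear equating: y = (SD_Y/SD_X)(x − M_X) + M_Y
y = (2.5/2.1)(20 − 24.1) + 23.3
y = 1.190476 × -4.1 + 23.3 = -4.8810 + 23.3 = 18.4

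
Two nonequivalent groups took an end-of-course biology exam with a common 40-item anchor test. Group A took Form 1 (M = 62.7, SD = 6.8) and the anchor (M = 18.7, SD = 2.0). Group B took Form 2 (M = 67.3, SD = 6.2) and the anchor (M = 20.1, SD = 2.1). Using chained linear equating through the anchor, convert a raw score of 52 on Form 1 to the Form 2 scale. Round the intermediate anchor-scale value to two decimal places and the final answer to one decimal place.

53.9

Form 1 → anchor (Group A): v = (2.0/6.8)(52 − 62.7) + 18.7 = 15.55
anchor → Form 2 (Group B): y = (6.2/2.1)(15.55 − 20.1) + 67.3 = 53.9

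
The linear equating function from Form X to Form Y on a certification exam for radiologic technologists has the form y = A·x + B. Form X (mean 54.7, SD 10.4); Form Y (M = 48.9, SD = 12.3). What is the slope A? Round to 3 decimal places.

1.183

A = SD_Y / SD_X = 12.3 / 10.4 = 1.183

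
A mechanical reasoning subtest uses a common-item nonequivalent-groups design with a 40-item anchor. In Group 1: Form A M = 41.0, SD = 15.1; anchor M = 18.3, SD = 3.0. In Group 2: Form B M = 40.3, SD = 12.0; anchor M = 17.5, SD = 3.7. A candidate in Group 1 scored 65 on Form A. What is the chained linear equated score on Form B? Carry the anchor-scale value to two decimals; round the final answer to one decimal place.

Form A → anchor (Group 1): v = (3.0/15.1)(65 − 41.0) + 18.3 = 23.07
anchor → Form B (Group 2): y = (12.0/3.7)(23.07 − 17.5) + 40.3 = 58.4

58.4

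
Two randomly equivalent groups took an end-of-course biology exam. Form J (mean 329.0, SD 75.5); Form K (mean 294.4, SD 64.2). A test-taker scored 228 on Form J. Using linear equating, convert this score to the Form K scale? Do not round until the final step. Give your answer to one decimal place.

208.5

Linear equating: y = (SD_Y/SD_X)(x − M_X) + M_Y
y = (64.2/75.5)(228 − 329.0) + 294.4
y = 0.850331 × -101.0 + 294.4 = -85.8834 + 294.4 = 208.5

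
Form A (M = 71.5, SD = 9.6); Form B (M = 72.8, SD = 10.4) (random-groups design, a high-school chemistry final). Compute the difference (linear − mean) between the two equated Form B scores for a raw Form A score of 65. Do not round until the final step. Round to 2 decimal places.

Mean-equated: 65 + (72.8 − 71.5) = 66.30
Linear-equated: (10.4/9.6)(65 − 71.5) + 72.8 = 65.758
Difference = 65.758 − 66.30 = -0.54

-0.54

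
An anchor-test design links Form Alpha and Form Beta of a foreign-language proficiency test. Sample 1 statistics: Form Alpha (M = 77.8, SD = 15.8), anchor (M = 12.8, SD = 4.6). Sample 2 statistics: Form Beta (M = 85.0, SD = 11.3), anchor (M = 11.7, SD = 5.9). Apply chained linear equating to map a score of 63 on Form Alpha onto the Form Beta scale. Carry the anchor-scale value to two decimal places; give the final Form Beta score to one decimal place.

Form Alpha → anchor (Sample 1): v = (4.6/15.8)(63 − 77.8) + 12.8 = 8.49
anchor → Form Beta (Sample 2): y = (11.3/5.9)(8.49 − 11.7) + 85.0 = 78.9

78.9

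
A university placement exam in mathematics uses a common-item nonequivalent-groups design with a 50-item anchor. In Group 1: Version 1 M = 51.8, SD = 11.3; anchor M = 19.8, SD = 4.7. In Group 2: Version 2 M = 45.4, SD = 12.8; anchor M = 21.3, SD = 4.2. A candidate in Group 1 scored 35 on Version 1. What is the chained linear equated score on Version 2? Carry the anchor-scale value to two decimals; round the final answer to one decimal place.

Version 1 → anchor (Group 1): v = (4.7/11.3)(35 − 51.8) + 19.8 = 12.81
anchor → Version 2 (Group 2): y = (12.8/4.2)(12.81 − 21.3) + 45.4 = 19.5

19.5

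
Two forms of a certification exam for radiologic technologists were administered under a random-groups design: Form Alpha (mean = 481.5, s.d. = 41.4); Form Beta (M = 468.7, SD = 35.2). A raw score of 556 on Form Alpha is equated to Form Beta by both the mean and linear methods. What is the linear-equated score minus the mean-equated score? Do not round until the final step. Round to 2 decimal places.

-11.16

Mean-equated: 556 + (468.7 − 481.5) = 543.20
Linear-equated: (35.2/41.4)(556 − 481.5) + 468.7 = 532.043
Difference = 532.043 − 543.20 = -11.16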